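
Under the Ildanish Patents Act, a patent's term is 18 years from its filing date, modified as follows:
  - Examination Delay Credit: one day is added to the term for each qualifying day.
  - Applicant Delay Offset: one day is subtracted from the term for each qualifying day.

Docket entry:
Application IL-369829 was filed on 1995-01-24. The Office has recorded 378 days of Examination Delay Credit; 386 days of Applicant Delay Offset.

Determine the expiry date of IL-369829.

2013-01-16

Base term: filing date + 18 years → 24 January 2013.
Examination Delay Credit: +378 days → 6 February 2014.
Applicant Delay Offset: −386 days → 16 January 2013.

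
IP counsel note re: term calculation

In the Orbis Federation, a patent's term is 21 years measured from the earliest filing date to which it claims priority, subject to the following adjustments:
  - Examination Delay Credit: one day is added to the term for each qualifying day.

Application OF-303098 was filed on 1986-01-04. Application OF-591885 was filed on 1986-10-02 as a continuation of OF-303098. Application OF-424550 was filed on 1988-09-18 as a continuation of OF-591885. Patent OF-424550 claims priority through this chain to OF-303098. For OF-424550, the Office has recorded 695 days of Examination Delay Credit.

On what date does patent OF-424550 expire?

November 29, 2008

Earliest priority filing: 4 January 1986.
Base term: 4 January 1986 + 21 years → 4 January 2007.
Examination Delay Credit: +695 days → 29 November 2008.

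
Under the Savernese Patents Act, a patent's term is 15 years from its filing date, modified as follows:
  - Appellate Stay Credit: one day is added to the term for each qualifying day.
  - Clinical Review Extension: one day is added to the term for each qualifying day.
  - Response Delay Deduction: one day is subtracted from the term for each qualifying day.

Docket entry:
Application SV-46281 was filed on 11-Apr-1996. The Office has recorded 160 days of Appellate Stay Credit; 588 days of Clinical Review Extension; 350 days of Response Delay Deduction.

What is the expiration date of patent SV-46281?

May 13, 2012

Base term: filing date + 15 years → 11 April 2011.
Appellate Stay Credit: +160 days → 18 September 2011.
Clinical Review Extension: +588 days → 28 April 2013.
Response Delay Deduction: −350 days → 13 May 2012.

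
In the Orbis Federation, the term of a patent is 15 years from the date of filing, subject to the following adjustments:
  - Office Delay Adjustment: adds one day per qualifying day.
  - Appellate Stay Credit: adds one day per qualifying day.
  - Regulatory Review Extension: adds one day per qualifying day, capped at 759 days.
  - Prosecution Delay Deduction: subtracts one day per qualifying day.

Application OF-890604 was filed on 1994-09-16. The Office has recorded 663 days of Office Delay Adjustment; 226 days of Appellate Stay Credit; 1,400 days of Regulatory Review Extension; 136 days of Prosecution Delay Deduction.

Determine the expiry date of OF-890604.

Base term: filing date + 15 years → 16 September 2009.
Office Delay Adjustment: +663 days → 11 July 2011.
Appellate Stay Credit: +226 days → 22 February 2012.
Regulatory Review Extension: 1400 days claimed exceeds the 759-day cap, so +759 days → 22 March 2014.
Prosecution Delay Deduction: −136 days → 6 November 2013.

November 6, 2013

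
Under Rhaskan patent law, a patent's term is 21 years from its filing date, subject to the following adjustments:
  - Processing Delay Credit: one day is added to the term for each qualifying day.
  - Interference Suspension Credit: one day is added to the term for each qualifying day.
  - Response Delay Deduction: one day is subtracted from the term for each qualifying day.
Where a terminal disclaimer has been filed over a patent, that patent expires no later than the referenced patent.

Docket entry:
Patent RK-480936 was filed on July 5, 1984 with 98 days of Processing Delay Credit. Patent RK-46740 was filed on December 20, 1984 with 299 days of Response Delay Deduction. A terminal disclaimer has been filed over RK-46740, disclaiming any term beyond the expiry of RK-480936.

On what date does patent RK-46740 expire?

February 24, 2005

Natural term of RK-46740:
  Base: filing + 21 years → 20 December 2005.
  Response Delay Deduction: −299 days → 24 February 2005.
Expiry of referenced patent RK-480936:
  Base: filing + 21 years → 5 July 2005.
  Processing Delay Credit: +98 days → 11 October 2005.
Terminal disclaimer: RK-46740 expires on the earlier of 24 February 2005 and 11 October 2005.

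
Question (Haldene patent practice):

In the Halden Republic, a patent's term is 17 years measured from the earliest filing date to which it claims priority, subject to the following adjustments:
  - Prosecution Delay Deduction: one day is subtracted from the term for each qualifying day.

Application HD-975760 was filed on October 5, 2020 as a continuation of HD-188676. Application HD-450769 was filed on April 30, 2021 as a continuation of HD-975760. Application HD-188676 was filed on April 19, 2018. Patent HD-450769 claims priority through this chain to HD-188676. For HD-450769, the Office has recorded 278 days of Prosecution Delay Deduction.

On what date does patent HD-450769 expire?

Earliest priority filing: 19 April 2018.
Base term: 19 April 2018 + 17 years → 19 April 2035.
Prosecution Delay Deduction: −278 days → 15 July 2034.

July 15, 2034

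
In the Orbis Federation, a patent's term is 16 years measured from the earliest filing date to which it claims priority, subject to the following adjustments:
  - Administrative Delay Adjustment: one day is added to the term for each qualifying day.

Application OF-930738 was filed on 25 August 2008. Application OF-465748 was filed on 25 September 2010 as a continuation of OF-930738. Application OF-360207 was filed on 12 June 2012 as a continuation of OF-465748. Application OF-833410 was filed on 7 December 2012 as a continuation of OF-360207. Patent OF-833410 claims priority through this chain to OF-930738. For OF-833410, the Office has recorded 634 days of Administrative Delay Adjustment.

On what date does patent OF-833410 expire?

Earliest priority filing: 25 August 2008.
Base term: 25 August 2008 + 16 years → 25 August 2024.
Administrative Delay Adjustment: +634 days → 21 May 2026.

May 21, 2026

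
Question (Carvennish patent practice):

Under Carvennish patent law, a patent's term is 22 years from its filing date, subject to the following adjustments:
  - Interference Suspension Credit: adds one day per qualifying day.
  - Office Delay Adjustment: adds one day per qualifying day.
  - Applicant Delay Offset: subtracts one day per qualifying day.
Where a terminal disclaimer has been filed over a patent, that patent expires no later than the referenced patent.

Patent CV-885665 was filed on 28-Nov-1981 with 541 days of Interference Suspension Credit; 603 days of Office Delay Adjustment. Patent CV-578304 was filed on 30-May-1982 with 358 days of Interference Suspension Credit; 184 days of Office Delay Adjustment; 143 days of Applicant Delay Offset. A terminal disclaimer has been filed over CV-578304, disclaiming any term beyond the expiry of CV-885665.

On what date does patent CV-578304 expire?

Natural term of CV-578304:
  Base: filing + 22 years → 30 May 2004.
  Interference Suspension Credit: +358 days → 23 May 2005.
  Office Delay Adjustment: +184 days → 23 November 2005.
  Applicant Delay Offset: −143 days → 3 July 2005.
Expiry of referenced patent CV-885665:
  Base: filing + 22 years → 28 November 2003.
  Interference Suspension Credit: +541 days → 22 May 2005.
  Office Delay Adjustment: +603 days → 15 January 2007.
Terminal disclaimer: CV-578304 expires on the earlier of 3 July 2005 and 15 January 2007.

2005-07-03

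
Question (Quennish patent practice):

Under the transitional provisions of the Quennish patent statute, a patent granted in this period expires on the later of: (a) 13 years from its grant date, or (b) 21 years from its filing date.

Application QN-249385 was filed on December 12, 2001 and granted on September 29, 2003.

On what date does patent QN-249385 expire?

2022-12-12

(a) grant + 13 years → 29 September 2016.
(b) filing + 21 years → 12 December 2022.
Later of the two: 12 December 2022.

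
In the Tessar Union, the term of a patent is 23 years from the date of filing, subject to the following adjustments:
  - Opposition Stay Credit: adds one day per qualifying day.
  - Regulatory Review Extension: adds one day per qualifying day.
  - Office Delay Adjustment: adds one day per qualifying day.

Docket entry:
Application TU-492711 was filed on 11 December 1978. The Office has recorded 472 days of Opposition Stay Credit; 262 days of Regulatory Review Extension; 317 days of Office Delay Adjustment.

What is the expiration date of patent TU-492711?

2004-10-27

Base term: filing date + 23 years → 11 December 2001.
Opposition Stay Credit: +472 days → 28 March 2003.
Regulatory Review Extension: +262 days → 15 December 2003.
Office Delay Adjustment: +317 days → 27 October 2004.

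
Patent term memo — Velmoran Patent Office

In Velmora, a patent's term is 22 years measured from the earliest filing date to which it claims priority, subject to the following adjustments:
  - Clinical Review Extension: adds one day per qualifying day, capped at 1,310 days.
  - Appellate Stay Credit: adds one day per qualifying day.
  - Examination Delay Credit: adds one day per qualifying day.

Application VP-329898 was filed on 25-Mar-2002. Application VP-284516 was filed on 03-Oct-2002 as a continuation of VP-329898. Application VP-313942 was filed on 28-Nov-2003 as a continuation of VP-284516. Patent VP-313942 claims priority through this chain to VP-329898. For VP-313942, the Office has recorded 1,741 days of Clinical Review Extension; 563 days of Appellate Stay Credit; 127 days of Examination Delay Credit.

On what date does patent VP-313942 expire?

September 15, 2029

Earliest priority filing: 25 March 2002.
Base term: 25 March 2002 + 22 years → 25 March 2024.
Clinical Review Extension: 1741 days claimed exceeds the 1310-day cap, so +1310 days → 26 October 2027.
Appellate Stay Credit: +563 days → 11 May 2029.
Examination Delay Credit: +127 days → 15 September 2029.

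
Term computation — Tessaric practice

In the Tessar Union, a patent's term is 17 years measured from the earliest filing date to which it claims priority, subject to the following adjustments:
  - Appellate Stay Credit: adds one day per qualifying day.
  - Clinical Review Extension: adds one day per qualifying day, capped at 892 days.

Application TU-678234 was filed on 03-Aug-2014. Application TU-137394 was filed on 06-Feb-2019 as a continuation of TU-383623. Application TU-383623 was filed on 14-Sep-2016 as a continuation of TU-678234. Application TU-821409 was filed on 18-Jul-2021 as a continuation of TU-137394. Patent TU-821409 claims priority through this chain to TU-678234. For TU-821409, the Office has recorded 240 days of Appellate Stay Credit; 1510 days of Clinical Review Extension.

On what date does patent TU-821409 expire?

Earliest priority filing: 3 August 2014.
Base term: 3 August 2014 + 17 years → 3 August 2031.
Appellate Stay Credit: +240 days → 30 March 2032.
Clinical Review Extension: 1510 days claimed exceeds the 892-day cap, so +892 days → 8 September 2034.

September 8, 2034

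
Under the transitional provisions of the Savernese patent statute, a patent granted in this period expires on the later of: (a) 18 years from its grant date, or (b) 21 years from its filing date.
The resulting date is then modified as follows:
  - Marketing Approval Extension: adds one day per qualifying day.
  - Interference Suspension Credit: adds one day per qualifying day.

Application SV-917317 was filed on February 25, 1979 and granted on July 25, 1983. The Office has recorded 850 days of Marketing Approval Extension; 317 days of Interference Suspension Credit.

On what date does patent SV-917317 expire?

(a) grant + 18 years → 25 July 2001.
(b) filing + 21 years → 25 February 2000.
Later of the two: 25 July 2001.
Marketing Approval Extension: +850 days → 22 November 2003.
Interference Suspension Credit: +317 days → 4 October 2004.

October 4, 2004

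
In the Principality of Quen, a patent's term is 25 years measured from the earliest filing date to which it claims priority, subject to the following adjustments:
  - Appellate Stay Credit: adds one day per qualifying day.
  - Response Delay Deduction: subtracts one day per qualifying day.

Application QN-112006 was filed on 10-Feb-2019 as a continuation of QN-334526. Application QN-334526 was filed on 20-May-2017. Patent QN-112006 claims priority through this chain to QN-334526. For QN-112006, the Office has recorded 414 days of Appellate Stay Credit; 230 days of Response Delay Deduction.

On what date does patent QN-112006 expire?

2042-11-20

Earliest priority filing: 20 May 2017.
Base term: 20 May 2017 + 25 years → 20 May 2042.
Appellate Stay Credit: +414 days → 8 July 2043.
Response Delay Deduction: −230 days → 20 November 2042.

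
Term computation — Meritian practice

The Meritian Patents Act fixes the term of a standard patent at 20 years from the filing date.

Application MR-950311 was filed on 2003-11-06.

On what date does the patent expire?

2023-11-06

Filing date + 20 years → 6 November 2023.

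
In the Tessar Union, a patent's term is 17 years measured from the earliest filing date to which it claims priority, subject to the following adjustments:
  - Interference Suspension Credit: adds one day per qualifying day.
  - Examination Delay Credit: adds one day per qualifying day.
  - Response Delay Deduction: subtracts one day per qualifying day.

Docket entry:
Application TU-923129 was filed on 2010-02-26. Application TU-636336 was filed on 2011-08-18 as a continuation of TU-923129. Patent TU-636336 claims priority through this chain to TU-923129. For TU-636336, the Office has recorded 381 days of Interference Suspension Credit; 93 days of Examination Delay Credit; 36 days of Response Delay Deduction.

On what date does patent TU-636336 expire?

Earliest priority filing: 26 February 2010.
Base term: 26 February 2010 + 17 years → 26 February 2027.
Interference Suspension Credit: +381 days → 13 March 2028.
Examination Delay Credit: +93 days → 14 June 2028.
Response Delay Deduction: −36 days → 9 May 2028.

2028-05-09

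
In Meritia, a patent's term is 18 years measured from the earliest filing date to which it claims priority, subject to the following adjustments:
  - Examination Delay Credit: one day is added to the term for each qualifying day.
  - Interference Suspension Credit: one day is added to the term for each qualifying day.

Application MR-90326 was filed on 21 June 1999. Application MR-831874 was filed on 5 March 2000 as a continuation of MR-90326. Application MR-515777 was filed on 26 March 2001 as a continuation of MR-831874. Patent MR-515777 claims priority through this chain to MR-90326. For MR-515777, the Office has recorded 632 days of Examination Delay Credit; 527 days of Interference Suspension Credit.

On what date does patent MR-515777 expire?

Earliest priority filing: 21 June 1999.
Base term: 21 June 1999 + 18 years → 21 June 2017.
Examination Delay Credit: +632 days → 15 March 2019.
Interference Suspension Credit: +527 days → 23 August 2020.

August 23, 2020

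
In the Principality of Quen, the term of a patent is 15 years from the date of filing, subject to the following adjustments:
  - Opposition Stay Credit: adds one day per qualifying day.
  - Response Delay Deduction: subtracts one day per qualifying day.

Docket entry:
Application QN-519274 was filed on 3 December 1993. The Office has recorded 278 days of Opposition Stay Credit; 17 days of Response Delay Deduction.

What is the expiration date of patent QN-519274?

2009-08-21

Base term: filing date + 15 years → 3 December 2008.
Opposition Stay Credit: +278 days → 7 September 2009.
Response Delay Deduction: −17 days → 21 August 2009.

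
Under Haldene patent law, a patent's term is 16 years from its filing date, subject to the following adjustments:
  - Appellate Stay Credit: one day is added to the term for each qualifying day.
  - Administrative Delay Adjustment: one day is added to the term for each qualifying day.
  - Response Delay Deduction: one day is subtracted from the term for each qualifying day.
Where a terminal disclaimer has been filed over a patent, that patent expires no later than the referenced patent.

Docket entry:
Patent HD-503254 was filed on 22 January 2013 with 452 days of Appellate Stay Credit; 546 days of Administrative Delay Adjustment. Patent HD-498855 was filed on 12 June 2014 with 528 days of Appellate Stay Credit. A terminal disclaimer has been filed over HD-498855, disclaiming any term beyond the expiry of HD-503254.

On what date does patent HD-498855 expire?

Natural term of HD-498855:
  Base: filing + 16 years → 12 June 2030.
  Appellate Stay Credit: +528 days → 22 November 2031.
Expiry of referenced patent HD-503254:
  Base: filing + 16 years → 22 January 2029.
  Appellate Stay Credit: +452 days → 19 April 2030.
  Administrative Delay Adjustment: +546 days → 17 October 2031.
Terminal disclaimer: HD-498855 expires on the earlier of 22 November 2031 and 17 October 2031.

October 17, 2031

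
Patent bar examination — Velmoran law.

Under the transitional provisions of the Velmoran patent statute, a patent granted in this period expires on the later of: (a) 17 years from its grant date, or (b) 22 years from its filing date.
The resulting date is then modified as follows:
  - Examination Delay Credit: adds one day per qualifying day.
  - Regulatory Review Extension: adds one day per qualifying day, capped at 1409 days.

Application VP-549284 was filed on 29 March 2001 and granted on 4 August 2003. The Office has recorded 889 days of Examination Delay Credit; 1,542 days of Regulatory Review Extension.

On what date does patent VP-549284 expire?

(a) grant + 17 years → 4 August 2020.
(b) filing + 22 years → 29 March 2023.
Later of the two: 29 March 2023.
Examination Delay Credit: +889 days → 3 September 2025.
Regulatory Review Extension: 1542 days claimed exceeds the 1409-day cap, so +1409 days → 13 July 2029.

July 13, 2029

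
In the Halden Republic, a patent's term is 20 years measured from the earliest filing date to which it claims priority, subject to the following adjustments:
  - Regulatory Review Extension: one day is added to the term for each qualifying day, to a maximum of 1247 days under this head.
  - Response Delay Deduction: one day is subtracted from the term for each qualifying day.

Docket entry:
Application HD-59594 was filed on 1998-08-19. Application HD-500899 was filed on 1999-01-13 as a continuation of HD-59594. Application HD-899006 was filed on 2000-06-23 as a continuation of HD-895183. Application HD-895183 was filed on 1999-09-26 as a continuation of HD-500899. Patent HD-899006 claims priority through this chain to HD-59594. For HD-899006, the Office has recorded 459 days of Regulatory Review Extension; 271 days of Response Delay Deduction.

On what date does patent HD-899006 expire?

Earliest priority filing: 19 August 1998.
Base term: 19 August 1998 + 20 years → 19 August 2018.
Regulatory Review Extension: 459 days (within the 1247-day cap) → +459 days → 21 November 2019.
Response Delay Deduction: −271 days → 23 February 2019.

2019-02-23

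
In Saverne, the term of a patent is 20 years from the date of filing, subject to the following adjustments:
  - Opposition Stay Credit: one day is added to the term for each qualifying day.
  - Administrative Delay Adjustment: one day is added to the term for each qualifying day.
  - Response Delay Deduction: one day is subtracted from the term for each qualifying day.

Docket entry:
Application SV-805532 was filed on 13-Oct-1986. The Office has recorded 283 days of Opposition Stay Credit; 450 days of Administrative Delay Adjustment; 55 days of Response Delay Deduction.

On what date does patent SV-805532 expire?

Base term: filing date + 20 years → 13 October 2006.
Opposition Stay Credit: +283 days → 23 July 2007.
Administrative Delay Adjustment: +450 days → 15 October 2008.
Response Delay Deduction: −55 days → 21 August 2008.

2008-08-21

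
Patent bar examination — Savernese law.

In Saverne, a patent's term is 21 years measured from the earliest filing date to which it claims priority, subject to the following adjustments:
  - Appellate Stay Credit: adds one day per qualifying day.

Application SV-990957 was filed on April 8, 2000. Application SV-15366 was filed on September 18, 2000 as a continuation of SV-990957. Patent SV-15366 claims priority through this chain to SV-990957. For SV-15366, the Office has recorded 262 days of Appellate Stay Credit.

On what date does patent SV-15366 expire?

December 26, 2021

Earliest priority filing: 8 April 2000.
Base term: 8 April 2000 + 21 years → 8 April 2021.
Appellate Stay Credit: +262 days → 26 December 2021.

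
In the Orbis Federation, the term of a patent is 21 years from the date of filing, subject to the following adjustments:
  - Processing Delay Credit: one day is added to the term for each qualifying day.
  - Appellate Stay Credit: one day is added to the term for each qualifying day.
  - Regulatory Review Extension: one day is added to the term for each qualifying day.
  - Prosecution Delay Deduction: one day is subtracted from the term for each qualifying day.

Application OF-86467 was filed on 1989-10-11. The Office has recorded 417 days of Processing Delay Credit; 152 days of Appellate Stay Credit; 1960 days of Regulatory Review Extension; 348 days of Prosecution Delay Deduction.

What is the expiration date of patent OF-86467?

Base term: filing date + 21 years → 11 October 2010.
Processing Delay Credit: +417 days → 2 December 2011.
Appellate Stay Credit: +152 days → 2 May 2012.
Regulatory Review Extension: +1960 days → 13 September 2017.
Prosecution Delay Deduction: −348 days → 30 September 2016.

September 30, 2016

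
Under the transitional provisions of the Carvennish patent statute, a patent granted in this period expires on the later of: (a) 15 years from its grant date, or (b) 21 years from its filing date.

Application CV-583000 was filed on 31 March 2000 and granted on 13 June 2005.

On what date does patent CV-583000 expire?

March 31, 2021

(a) grant + 15 years → 13 June 2020.
(b) filing + 21 years → 31 March 2021.
Later of the two: 31 March 2021.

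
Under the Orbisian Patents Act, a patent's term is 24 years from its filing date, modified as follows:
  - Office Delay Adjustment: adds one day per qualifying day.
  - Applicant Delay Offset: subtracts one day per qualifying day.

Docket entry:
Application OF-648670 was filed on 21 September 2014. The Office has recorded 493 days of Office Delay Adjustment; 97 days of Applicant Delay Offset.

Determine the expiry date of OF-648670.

2039-10-22

Base term: filing date + 24 years → 21 September 2038.
Office Delay Adjustment: +493 days → 27 January 2040.
Applicant Delay Offset: −97 days → 22 October 2039.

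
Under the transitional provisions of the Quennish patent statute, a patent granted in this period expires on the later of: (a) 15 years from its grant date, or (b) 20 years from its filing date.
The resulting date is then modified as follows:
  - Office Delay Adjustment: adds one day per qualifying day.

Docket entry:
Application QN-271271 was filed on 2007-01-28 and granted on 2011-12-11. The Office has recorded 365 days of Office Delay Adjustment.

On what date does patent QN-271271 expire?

(a) grant + 15 years → 11 December 2026.
(b) filing + 20 years → 28 January 2027.
Later of the two: 28 January 2027.
Office Delay Adjustment: +365 days → 28 January 2028.

January 28, 2028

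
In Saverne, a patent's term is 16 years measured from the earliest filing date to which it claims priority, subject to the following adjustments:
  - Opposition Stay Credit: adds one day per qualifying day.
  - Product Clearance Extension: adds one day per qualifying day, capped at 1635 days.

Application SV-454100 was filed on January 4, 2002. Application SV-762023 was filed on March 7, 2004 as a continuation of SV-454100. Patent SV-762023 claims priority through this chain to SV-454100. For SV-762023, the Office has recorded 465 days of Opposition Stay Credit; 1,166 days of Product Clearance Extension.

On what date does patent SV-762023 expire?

2022-06-23

Earliest priority filing: 4 January 2002.
Base term: 4 January 2002 + 16 years → 4 January 2018.
Opposition Stay Credit: +465 days → 14 April 2019.
Product Clearance Extension: 1166 days (within the 1635-day cap) → +1166 days → 23 June 2022.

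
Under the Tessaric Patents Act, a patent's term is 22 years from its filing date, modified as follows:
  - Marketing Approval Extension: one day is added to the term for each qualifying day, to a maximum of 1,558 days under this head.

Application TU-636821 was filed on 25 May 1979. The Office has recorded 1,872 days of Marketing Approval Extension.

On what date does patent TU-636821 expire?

2005-08-30

Base term: filing date + 22 years → 25 May 2001.
Marketing Approval Extension: 1872 days claimed exceeds the 1558-day cap, so +1558 days → 30 August 2005.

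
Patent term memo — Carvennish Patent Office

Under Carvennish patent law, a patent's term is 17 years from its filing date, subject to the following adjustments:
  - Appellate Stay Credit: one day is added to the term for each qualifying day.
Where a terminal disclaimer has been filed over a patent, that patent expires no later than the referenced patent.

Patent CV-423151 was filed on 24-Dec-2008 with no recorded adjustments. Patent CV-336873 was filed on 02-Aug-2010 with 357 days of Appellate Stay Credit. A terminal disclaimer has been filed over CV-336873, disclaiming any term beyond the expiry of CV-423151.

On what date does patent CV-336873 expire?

December 24, 2025

Natural term of CV-336873:
  Base: filing + 17 years → 2 August 2027.
  Appellate Stay Credit: +357 days → 24 July 2028.
Expiry of referenced patent CV-423151:
  Base: filing + 17 years → 24 December 2025.
Terminal disclaimer: CV-336873 expires on the earlier of 24 July 2028 and 24 December 2025.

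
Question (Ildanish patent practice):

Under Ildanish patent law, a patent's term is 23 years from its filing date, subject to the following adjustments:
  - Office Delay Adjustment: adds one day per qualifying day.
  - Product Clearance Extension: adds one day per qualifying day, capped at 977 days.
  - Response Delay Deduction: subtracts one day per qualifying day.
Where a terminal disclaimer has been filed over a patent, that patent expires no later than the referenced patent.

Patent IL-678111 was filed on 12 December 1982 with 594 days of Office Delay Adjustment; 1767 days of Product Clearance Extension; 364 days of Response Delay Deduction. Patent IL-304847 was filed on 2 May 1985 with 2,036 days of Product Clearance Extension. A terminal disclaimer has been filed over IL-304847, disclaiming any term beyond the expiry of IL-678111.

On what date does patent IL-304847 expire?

April 2, 2009

Natural term of IL-304847:
  Base: filing + 23 years → 2 May 2008.
  Product Clearance Extension: 2036 days claimed exceeds the 977-day cap, so +977 days → 4 January 2011.
Expiry of referenced patent IL-678111:
  Base: filing + 23 years → 12 December 2005.
  Office Delay Adjustment: +594 days → 29 July 2007.
  Product Clearance Extension: 1767 days claimed exceeds the 977-day cap, so +977 days → 1 April 2010.
  Response Delay Deduction: −364 days → 2 April 2009.
Terminal disclaimer: IL-304847 expires on the earlier of 4 January 2011 and 2 April 2009.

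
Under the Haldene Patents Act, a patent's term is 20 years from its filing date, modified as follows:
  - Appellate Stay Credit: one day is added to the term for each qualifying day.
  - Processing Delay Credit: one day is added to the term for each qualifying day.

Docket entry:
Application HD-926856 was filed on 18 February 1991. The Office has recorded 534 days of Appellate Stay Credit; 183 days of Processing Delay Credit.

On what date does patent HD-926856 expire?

Base term: filing date + 20 years → 18 February 2011.
Appellate Stay Credit: +534 days → 5 August 2012.
Processing Delay Credit: +183 days → 4 February 2013.

2013-02-04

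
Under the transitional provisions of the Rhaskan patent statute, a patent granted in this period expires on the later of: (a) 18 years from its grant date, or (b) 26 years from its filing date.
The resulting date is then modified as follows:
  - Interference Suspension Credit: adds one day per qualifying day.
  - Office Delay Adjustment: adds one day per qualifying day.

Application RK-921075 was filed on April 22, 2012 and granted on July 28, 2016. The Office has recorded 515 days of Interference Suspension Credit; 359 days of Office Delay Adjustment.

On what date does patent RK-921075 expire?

(a) grant + 18 years → 28 July 2034.
(b) filing + 26 years → 22 April 2038.
Later of the two: 22 April 2038.
Interference Suspension Credit: +515 days → 19 September 2039.
Office Delay Adjustment: +359 days → 12 September 2040.

2040-09-12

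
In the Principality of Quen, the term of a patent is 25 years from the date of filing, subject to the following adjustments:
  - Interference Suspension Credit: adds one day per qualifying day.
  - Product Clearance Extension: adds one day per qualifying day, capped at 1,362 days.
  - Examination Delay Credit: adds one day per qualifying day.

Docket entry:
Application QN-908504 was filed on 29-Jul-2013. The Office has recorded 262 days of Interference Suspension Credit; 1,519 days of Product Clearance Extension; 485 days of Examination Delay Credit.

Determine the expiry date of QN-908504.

2044-05-07

Base term: filing date + 25 years → 29 July 2038.
Interference Suspension Credit: +262 days → 17 April 2039.
Product Clearance Extension: 1519 days claimed exceeds the 1362-day cap, so +1362 days → 8 January 2043.
Examination Delay Credit: +485 days → 7 May 2044.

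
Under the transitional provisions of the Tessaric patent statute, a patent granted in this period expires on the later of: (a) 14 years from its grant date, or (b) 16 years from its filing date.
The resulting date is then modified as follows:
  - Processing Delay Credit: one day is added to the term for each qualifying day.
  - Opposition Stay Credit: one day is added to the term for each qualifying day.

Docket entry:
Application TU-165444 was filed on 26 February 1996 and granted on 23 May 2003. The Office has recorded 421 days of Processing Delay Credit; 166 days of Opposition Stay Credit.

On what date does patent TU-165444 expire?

(a) grant + 14 years → 23 May 2017.
(b) filing + 16 years → 26 February 2012.
Later of the two: 23 May 2017.
Processing Delay Credit: +421 days → 18 July 2018.
Opposition Stay Credit: +166 days → 31 December 2018.

2018-12-31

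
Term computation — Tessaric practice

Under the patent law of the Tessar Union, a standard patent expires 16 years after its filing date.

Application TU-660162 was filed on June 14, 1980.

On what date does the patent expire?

June 14, 1996

Filing date + 16 years → 14 June 1996.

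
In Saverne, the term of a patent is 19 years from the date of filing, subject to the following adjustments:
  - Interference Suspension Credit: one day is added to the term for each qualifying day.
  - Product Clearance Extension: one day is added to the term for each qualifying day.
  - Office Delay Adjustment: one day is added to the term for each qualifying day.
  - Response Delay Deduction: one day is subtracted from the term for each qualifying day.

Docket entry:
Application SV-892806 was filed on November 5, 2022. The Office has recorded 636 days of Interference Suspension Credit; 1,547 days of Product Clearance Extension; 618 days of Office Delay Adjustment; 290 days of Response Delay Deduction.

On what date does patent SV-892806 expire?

Base term: filing date + 19 years → 5 November 2041.
Interference Suspension Credit: +636 days → 3 August 2043.
Product Clearance Extension: +1547 days → 28 October 2047.
Office Delay Adjustment: +618 days → 7 July 2049.
Response Delay Deduction: −290 days → 20 September 2048.

2048-09-20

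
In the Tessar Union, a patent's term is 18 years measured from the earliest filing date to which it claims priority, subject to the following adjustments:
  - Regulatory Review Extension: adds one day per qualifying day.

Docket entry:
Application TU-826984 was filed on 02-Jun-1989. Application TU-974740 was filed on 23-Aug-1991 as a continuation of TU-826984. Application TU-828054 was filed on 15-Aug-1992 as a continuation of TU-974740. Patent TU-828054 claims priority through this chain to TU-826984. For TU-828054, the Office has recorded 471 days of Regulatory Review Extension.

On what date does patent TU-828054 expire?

September 15, 2008

Earliest priority filing: 2 June 1989.
Base term: 2 June 1989 + 18 years → 2 June 2007.
Regulatory Review Extension: +471 days → 15 September 2008.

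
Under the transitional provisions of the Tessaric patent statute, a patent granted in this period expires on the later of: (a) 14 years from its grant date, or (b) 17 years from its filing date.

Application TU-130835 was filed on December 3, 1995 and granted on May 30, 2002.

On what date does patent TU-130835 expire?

(a) grant + 14 years → 30 May 2016.
(b) filing + 17 years → 3 December 2012.
Later of the two: 30 May 2016.

2016-05-30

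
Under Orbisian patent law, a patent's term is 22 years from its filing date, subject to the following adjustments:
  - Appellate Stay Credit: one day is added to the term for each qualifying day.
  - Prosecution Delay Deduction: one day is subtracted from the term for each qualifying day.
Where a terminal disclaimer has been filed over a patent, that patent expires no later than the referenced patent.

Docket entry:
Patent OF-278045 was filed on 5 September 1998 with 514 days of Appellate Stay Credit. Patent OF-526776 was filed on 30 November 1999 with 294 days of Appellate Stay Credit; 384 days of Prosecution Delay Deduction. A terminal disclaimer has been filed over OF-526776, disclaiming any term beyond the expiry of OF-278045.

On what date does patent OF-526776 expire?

Natural term of OF-526776:
  Base: filing + 22 years → 30 November 2021.
  Appellate Stay Credit: +294 days → 20 September 2022.
  Prosecution Delay Deduction: −384 days → 1 September 2021.
Expiry of referenced patent OF-278045:
  Base: filing + 22 years → 5 September 2020.
  Appellate Stay Credit: +514 days → 1 February 2022.
Terminal disclaimer: OF-526776 expires on the earlier of 1 September 2021 and 1 February 2022.

September 1, 2021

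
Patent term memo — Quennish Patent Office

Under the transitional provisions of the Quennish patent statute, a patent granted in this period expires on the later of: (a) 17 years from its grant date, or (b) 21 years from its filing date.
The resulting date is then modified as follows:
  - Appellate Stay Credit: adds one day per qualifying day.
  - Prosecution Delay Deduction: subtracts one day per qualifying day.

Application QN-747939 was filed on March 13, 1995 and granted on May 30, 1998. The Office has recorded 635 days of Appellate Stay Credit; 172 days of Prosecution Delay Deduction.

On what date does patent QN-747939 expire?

2017-06-19

(a) grant + 17 years → 30 May 2015.
(b) filing + 21 years → 13 March 2016.
Later of the two: 13 March 2016.
Appellate Stay Credit: +635 days → 8 December 2017.
Prosecution Delay Deduction: −172 days → 19 June 2017.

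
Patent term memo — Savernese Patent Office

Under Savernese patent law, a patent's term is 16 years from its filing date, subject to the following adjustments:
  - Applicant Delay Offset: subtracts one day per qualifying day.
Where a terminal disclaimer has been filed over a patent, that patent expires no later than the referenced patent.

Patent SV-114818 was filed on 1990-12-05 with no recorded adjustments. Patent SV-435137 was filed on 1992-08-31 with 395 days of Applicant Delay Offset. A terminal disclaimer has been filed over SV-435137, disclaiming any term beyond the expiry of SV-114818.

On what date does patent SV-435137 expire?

Natural term of SV-435137:
  Base: filing + 16 years → 31 August 2008.
  Applicant Delay Offset: −395 days → 2 August 2007.
Expiry of referenced patent SV-114818:
  Base: filing + 16 years → 5 December 2006.
Terminal disclaimer: SV-435137 expires on the earlier of 2 August 2007 and 5 December 2006.

December 5, 2006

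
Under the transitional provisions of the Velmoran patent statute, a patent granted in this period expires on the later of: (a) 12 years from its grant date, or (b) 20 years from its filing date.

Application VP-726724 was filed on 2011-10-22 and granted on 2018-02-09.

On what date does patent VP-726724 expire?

2031-10-22

(a) grant + 12 years → 9 February 2030.
(b) filing + 20 years → 22 October 2031.
Later of the two: 22 October 2031.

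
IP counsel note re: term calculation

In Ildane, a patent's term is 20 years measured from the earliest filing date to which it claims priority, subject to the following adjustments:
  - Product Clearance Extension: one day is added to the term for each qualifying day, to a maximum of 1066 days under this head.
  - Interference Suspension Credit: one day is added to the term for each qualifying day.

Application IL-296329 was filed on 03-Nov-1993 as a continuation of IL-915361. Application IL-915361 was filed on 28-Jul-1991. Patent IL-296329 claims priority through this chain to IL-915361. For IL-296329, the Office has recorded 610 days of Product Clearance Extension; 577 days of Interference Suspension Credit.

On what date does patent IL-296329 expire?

October 27, 2014

Earliest priority filing: 28 July 1991.
Base term: 28 July 1991 + 20 years → 28 July 2011.
Product Clearance Extension: 610 days (within the 1066-day cap) → +610 days → 29 March 2013.
Interference Suspension Credit: +577 days → 27 October 2014.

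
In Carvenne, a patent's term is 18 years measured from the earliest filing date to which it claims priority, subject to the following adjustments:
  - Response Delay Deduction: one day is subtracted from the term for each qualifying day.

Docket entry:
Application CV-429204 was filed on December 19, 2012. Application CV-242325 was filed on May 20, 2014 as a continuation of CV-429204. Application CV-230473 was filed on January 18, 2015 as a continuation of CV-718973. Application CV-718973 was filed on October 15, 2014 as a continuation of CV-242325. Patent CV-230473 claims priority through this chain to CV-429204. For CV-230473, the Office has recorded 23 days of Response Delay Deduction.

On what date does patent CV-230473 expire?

Earliest priority filing: 19 December 2012.
Base term: 19 December 2012 + 18 years → 19 December 2030.
Response Delay Deduction: −23 days → 26 November 2030.

November 26, 2030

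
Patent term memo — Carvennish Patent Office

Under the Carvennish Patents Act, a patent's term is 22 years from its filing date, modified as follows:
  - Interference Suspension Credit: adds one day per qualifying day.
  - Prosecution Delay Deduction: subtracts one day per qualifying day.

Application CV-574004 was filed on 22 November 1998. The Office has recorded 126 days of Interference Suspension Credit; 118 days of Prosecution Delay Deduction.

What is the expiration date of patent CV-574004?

November 30, 2020

Base term: filing date + 22 years → 22 November 2020.
Interference Suspension Credit: +126 days → 28 March 2021.
Prosecution Delay Deduction: −118 days → 30 November 2020.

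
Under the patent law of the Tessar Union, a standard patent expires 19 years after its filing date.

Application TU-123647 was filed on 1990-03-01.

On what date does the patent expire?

Filing date + 19 years → 1 March 2009.

March 1, 2009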